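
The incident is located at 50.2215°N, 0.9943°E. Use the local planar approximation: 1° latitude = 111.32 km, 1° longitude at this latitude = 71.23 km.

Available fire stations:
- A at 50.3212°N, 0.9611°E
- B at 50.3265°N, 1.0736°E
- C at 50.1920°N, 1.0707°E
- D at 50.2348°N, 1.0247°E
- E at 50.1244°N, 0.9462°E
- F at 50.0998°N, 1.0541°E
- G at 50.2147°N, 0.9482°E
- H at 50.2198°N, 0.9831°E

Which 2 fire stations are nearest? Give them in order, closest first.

Distances from 50.2215°N, 0.9943°E:
A: √((0.0997·111.32)² + (-0.0332·71.23)²) = √(123.179011 + 5.592449) = 11.3478 km
B: √((0.1050·111.32)² + (0.0793·71.23)²) = √(136.623370 + 31.905993) = 12.9819 km
C: √((-0.0295·111.32)² + (0.0764·71.23)²) = √(10.784262 + 29.615059) = 6.3560 km
D: √((0.0133·111.32)² + (0.0304·71.23)²) = √(2.192046 + 4.688923) = 2.6232 km
E: √((-0.0971·111.32)² + (-0.0481·71.23)²) = √(116.838199 + 11.738593) = 11.3392 km
F: √((-0.1217·111.32)² + (0.0598·71.23)²) = √(183.538658 + 18.143800) = 14.2015 km
G: √((-0.0068·111.32)² + (-0.0461·71.23)²) = √(0.573013 + 10.782705) = 3.3698 km
H: √((-0.0017·111.32)² + (-0.0112·71.23)²) = √(0.035813 + 0.636447) = 0.8199 km
Sorted: H (0.8199 km) < D (2.6232 km) < G (3.3698 km) < C (6.3560 km) < …

H, D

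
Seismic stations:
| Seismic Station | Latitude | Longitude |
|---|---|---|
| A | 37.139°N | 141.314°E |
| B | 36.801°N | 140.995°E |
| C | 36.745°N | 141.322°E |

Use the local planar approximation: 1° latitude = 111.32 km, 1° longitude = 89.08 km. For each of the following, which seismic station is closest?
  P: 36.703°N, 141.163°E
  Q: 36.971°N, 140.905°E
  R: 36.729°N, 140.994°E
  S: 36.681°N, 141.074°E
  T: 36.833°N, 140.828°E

P at 36.703°N, 141.163°E:
  A: 50.365 km
  B: 18.520 km
  C: 14.915 km
  → nearest: C (14.915 km)
Q at 36.971°N, 140.905°E:
  A: 40.953 km
  B: 20.553 km
  C: 44.864 km
  → nearest: B (20.553 km)
R at 36.729°N, 140.994°E:
  A: 53.812 km
  B: 8.016 km
  C: 29.272 km
  → nearest: B (8.016 km)
S at 36.681°N, 141.074°E:
  A: 55.286 km
  B: 15.099 km
  C: 23.212 km
  → nearest: B (15.099 km)
T at 36.833°N, 140.828°E:
  A: 55.087 km
  B: 15.297 km
  C: 45.083 km
  → nearest: B (15.297 km)

P→C; Q→B; R→B; S→B; T→B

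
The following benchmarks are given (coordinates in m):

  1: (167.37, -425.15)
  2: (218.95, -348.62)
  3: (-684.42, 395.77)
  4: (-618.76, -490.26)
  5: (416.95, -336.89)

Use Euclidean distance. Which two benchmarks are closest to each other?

Pairwise distances:
1–2: √((51.58)² + (76.53)²) = √(2660.4964 + 5856.8409) = 92.29 m
1–3: √((-851.79)² + (820.92)²) = √(725546.2041 + 673909.6464) = 1182.99 m
1–4: √((-786.13)² + (-65.11)²) = √(618000.3769 + 4239.3121) = 788.82 m
1–5: √((249.58)² + (88.26)²) = √(62290.1764 + 7789.8276) = 264.73 m
2–3: √((-903.37)² + (744.39)²) = √(816077.3569 + 554116.4721) = 1170.55 m
2–4: √((-837.71)² + (-141.64)²) = √(701758.0441 + 20061.8896) = 849.60 m
2–5: √((198.00)² + (11.73)²) = √(39204.0000 + 137.5929) = 198.35 m
3–4: √((65.66)² + (-886.03)²) = √(4311.2356 + 785049.1609) = 888.46 m
3–5: √((1101.37)² + (-732.66)²) = √(1213015.8769 + 536790.6756) = 1322.80 m
4–5: √((1035.71)² + (153.37)²) = √(1072695.2041 + 23522.3569) = 1047.00 m
Closest pair: 1–2 at 92.29 m.

1 and 2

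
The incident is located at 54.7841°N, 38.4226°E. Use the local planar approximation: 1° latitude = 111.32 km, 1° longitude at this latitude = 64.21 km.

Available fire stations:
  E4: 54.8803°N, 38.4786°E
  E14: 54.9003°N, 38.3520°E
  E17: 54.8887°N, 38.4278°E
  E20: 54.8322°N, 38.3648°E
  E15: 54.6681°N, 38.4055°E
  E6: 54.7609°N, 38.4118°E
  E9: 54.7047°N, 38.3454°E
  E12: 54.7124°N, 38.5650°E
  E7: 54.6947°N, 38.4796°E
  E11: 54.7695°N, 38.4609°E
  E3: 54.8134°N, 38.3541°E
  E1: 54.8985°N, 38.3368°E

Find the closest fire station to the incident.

E6

Distances from 54.7841°N, 38.4226°E:
E4: √((0.0962·111.32)² + (0.0560·64.21)²) = √(114.682338 + 12.929490) = 11.2965 km
E14: √((0.1162·111.32)² + (-0.0706·64.21)²) = √(167.324159 + 20.550138) = 13.7067 km
E17: √((0.1046·111.32)² + (0.0052·64.21)²) = √(135.584413 + 0.111484) = 11.6489 km
E20: √((0.0481·111.32)² + (-0.0578·64.21)²) = √(28.670585 + 13.774030) = 6.5150 km
E15: √((-0.1160·111.32)² + (-0.0171·64.21)²) = √(166.748668 + 1.205584) = 12.9597 km
E6: √((-0.0232·111.32)² + (-0.0108·64.21)²) = √(6.669947 + 0.480898) = 2.6741 km
E9: √((-0.0794·111.32)² + (-0.0772·64.21)²) = √(78.124527 + 24.571968) = 10.1339 km
E12: √((-0.0717·111.32)² + (0.1424·64.21)²) = √(63.706641 + 83.603665) = 12.1371 km
E7: √((-0.0894·111.32)² + (0.0570·64.21)²) = √(99.042463 + 13.395380) = 10.6037 km
E11: √((-0.0146·111.32)² + (0.0383·64.21)²) = √(2.641509 + 6.047876) = 2.9478 km
E3: √((0.0293·111.32)² + (-0.0685·64.21)²) = √(10.638530 + 19.345791) = 5.4758 km
E1: √((0.1144·111.32)² + (-0.0858·64.21)²) = √(162.180429 + 30.351483) = 13.8756 km
Minimum: E6 at 2.6741 km.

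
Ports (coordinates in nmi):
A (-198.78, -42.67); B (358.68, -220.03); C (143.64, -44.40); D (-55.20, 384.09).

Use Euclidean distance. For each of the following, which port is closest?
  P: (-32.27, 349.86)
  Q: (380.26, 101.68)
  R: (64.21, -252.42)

P→D; Q→C; R→C

P at (-32.27, 349.86):
  A: √((-166.51)² + (-392.53)²) = √(27725.5801 + 154079.8009) = 426.39 nmi
  B: √((390.95)² + (-569.89)²) = √(152841.9025 + 324774.6121) = 691.10 nmi
  C: √((175.91)² + (-394.26)²) = √(30944.3281 + 155440.9476) = 431.72 nmi
  D: √((-22.93)² + (34.23)²) = √(525.7849 + 1171.6929) = 41.20 nmi
  → nearest: D (41.20 nmi)
Q at (380.26, 101.68):
  A: √((-579.04)² + (-144.35)²) = √(335287.3216 + 20836.9225) = 596.76 nmi
  B: √((-21.58)² + (-321.71)²) = √(465.6964 + 103497.3241) = 322.43 nmi
  C: √((-236.62)² + (-146.08)²) = √(55989.0244 + 21339.3664) = 278.08 nmi
  D: √((-435.46)² + (282.41)²) = √(189625.4116 + 79755.4081) = 519.02 nmi
  → nearest: C (278.08 nmi)
R at (64.21, -252.42):
  A: √((-262.99)² + (209.75)²) = √(69163.7401 + 43995.0625) = 336.39 nmi
  B: √((294.47)² + (32.39)²) = √(86712.5809 + 1049.1121) = 296.25 nmi
  C: √((79.43)² + (208.02)²) = √(6309.1249 + 43272.3204) = 222.67 nmi
  D: √((-119.41)² + (636.51)²) = √(14258.7481 + 405144.9801) = 647.61 nmi
  → nearest: C (222.67 nmi)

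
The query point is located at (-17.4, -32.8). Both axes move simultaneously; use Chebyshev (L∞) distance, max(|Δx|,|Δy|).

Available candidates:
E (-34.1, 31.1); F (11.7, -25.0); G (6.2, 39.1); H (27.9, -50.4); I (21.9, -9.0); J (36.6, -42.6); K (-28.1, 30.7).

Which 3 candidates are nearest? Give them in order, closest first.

Distances from (-17.4, -32.8):
E: 63.9
F: 29.1
G: 71.9
H: 45.3
I: 39.3
J: 54.0
K: 63.5
Sorted: F (29.1) < I (39.3) < H (45.3) < J (54.0) < K (63.5) < …

F, I, H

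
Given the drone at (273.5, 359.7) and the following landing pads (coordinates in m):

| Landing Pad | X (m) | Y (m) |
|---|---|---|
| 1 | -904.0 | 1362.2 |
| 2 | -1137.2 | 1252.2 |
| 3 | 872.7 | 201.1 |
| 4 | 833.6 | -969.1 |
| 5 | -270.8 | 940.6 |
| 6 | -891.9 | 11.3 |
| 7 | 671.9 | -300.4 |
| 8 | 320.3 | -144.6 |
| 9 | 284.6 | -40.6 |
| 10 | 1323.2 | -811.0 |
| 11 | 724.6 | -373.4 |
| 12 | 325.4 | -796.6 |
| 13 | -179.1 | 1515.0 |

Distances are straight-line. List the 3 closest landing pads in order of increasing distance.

9, 8, 3

Distances from (273.5, 359.7):
1: √((-1177.5)² + (1002.5)²) = √(1386506.250 + 1005006.250) = 1546.5 m
2: √((-1410.7)² + (892.5)²) = √(1990074.490 + 796556.250) = 1669.3 m
3: √((599.2)² + (-158.6)²) = √(359040.640 + 25153.960) = 619.8 m
4: √((560.1)² + (-1328.8)²) = √(313712.010 + 1765709.440) = 1442.0 m
5: √((-544.3)² + (580.9)²) = √(296262.490 + 337444.810) = 796.1 m
6: √((-1165.4)² + (-348.4)²) = √(1358157.160 + 121382.560) = 1216.4 m
7: √((398.4)² + (-660.1)²) = √(158722.560 + 435732.010) = 771.0 m
8: √((46.8)² + (-504.3)²) = √(2190.240 + 254318.490) = 506.5 m
9: √((11.1)² + (-400.3)²) = √(123.210 + 160240.090) = 400.5 m
10: √((1049.7)² + (-1170.7)²) = √(1101870.090 + 1370538.490) = 1572.4 m
11: √((451.1)² + (-733.1)²) = √(203491.210 + 537435.610) = 860.8 m
12: √((51.9)² + (-1156.3)²) = √(2693.610 + 1337029.690) = 1157.5 m
13: √((-452.6)² + (1155.3)²) = √(204846.760 + 1334718.090) = 1240.8 m
Sorted: 9 (400.5 m) < 8 (506.5 m) < 3 (619.8 m) < 7 (771.0 m) < 5 (796.1 m) < …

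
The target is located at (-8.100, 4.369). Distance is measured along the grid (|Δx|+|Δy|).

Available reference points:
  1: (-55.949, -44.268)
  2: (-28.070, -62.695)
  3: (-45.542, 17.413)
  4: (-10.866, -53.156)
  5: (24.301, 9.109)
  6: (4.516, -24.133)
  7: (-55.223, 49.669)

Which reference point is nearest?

Distances from (-8.100, 4.369):
1: 96.486
2: 87.034
3: 50.486
4: 60.291
5: 37.141
6: 41.118
7: 92.423
Minimum: 5 at 37.141.

5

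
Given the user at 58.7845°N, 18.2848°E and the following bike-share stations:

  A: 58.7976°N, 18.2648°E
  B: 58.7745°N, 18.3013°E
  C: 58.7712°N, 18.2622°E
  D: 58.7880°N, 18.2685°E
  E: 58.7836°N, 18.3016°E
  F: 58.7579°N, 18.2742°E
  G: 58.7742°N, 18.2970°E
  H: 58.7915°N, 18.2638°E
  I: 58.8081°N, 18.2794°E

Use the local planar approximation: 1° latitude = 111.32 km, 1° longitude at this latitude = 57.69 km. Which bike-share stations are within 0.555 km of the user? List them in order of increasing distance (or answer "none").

none

Distances from 58.7845°N, 18.2848°E:
A: 1.8595 km
B: 1.4647 km
C: 1.9728 km
D: 1.0179 km
E: 0.9744 km
F: 3.0236 km
G: 1.3454 km
H: 1.4405 km
I: 2.6456 km
Threshold 0.555 km: none within range.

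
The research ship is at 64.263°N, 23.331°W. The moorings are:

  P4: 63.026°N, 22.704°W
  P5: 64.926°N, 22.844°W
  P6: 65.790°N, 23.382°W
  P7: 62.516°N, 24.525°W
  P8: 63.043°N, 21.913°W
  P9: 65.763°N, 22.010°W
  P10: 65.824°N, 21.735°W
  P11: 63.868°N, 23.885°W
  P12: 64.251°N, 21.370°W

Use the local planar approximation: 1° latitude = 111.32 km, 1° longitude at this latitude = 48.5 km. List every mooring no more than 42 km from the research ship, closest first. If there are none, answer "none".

none

Distances from 64.263°N, 23.331°W:
P4: √((-1.237·111.32)² + (0.627·48.5)²) = √(18962.07214 + 924.73769) = 141.021 km
P5: √((0.663·111.32)² + (0.487·48.5)²) = √(5447.20164 + 557.88078) = 77.492 km
P6: √((1.527·111.32)² + (-0.051·48.5)²) = √(28895.11781 + 6.11820) = 170.004 km
P7: √((-1.747·111.32)² + (-1.194·48.5)²) = √(37820.93013 + 3353.45228) = 202.915 km
P8: √((-1.220·111.32)² + (1.418·48.5)²) = √(18444.46475 + 4729.72553) = 152.231 km
P9: √((1.500·111.32)² + (1.321·48.5)²) = √(27882.32040 + 4104.77269) = 178.849 km
P10: √((1.561·111.32)² + (1.596·48.5)²) = √(30196.19362 + 5991.68884) = 190.231 km
P11: √((-0.395·111.32)² + (-0.554·48.5)²) = √(1933.48402 + 721.94316) = 51.531 km
P12: √((-0.012·111.32)² + (1.961·48.5)²) = √(1.78447 + 9045.62677) = 95.118 km
Threshold 42 km: none within range.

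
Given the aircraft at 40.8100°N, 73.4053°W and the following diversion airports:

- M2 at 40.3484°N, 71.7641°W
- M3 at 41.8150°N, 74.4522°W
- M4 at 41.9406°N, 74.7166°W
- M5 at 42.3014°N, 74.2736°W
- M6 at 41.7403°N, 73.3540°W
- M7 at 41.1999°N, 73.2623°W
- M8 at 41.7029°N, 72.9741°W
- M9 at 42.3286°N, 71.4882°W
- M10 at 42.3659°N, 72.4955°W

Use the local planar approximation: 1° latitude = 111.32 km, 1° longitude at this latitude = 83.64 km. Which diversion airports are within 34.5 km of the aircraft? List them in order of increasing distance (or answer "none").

none

Distances from 40.8100°N, 73.4053°W:
M2: 146.5725 km
M3: 142.0690 km
M4: 166.9413 km
M5: 181.2122 km
M6: 103.6498 km
M7: 45.0215 km
M8: 105.7384 km
M9: 233.0000 km
M10: 189.1818 km
Threshold 34.5 km: none within range.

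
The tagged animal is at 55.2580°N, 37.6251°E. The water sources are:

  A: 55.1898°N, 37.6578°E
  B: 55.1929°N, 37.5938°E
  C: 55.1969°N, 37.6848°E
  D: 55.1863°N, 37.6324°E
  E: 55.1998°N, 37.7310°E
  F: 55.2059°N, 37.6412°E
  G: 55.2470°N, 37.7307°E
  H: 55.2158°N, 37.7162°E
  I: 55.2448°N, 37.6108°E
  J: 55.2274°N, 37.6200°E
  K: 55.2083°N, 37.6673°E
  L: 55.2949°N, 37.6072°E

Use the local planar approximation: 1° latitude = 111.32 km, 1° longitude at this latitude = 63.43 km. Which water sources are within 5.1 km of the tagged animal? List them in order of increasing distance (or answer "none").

I, J, L

Distances from 55.2580°N, 37.6251°E:
A: 7.8703 km
B: 7.5140 km
C: 7.7847 km
D: 7.9951 km
E: 9.3325 km
F: 5.8890 km
G: 6.8092 km
H: 7.4471 km
I: 1.7268 km
J: 3.4217 km
K: 6.1461 km
L: 4.2617 km
Threshold 5.1 km: I (1.7268 km), J (3.4217 km), L (4.2617 km) are within range.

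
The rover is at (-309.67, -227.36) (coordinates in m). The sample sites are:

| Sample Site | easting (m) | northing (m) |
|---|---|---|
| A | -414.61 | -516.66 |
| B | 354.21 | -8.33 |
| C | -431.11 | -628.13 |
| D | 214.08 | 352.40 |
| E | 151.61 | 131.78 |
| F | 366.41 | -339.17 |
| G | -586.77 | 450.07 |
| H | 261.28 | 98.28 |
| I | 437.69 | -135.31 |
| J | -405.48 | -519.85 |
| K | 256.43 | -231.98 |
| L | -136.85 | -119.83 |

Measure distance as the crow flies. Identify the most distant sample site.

D

Distances from (-309.67, -227.36):
A: √((-104.94)² + (-289.30)²) = √(11012.4036 + 83694.4900) = 307.74 m
B: √((663.88)² + (219.03)²) = √(440736.6544 + 47974.1409) = 699.08 m
C: √((-121.44)² + (-400.77)²) = √(14747.6736 + 160616.5929) = 418.77 m
D: √((523.75)² + (579.76)²) = √(274314.0625 + 336121.6576) = 781.30 m
E: √((461.28)² + (359.14)²) = √(212779.2384 + 128981.5396) = 584.60 m
F: √((676.08)² + (-111.81)²) = √(457084.1664 + 12501.4761) = 685.26 m
G: √((-277.10)² + (677.43)²) = √(76784.4100 + 458911.4049) = 731.91 m
H: √((570.95)² + (325.64)²) = √(325983.9025 + 106041.4096) = 657.29 m
I: √((747.36)² + (92.05)²) = √(558546.9696 + 8473.2025) = 753.01 m
J: √((-95.81)² + (-292.49)²) = √(9179.5561 + 85550.4001) = 307.78 m
K: √((566.10)² + (-4.62)²) = √(320469.2100 + 21.3444) = 566.12 m
L: √((172.82)² + (107.53)²) = √(29866.7524 + 11562.7009) = 203.54 m
Maximum: D at 781.30 m.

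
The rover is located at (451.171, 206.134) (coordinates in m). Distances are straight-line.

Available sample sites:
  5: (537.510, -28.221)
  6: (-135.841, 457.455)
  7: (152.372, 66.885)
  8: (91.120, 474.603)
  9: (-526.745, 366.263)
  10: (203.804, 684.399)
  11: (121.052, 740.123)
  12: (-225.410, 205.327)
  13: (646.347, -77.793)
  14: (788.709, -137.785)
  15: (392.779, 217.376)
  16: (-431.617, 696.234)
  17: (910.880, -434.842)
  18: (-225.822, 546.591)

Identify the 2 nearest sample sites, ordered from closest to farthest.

Distances from (451.171, 206.134):
5: 249.753 m
6: 638.549 m
7: 329.653 m
8: 449.124 m
9: 990.939 m
10: 538.449 m
11: 627.792 m
12: 676.581 m
13: 344.541 m
14: 481.884 m
15: 59.464 m
16: 1009.709 m
17: 788.786 m
18: 757.780 m
Sorted: 15 (59.464 m) < 5 (249.753 m) < 7 (329.653 m) < 13 (344.541 m) < …

15, 5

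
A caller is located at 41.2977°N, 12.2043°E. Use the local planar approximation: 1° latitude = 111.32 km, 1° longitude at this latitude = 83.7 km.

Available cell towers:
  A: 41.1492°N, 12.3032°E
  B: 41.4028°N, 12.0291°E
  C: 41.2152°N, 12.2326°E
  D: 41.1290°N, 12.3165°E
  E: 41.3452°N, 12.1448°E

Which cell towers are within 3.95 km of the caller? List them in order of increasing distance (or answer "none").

Distances from 41.2977°N, 12.2043°E:
A: √((-0.1485·111.32)² + (0.0989·83.7)²) = √(273.274622 + 68.524125) = 18.4878 km
B: √((0.1051·111.32)² + (-0.1752·83.7)²) = √(136.883729 + 215.039935) = 18.7596 km
C: √((-0.0825·111.32)² + (0.0283·83.7)²) = √(84.344019 + 5.610787) = 9.4845 km
D: √((-0.1687·111.32)² + (0.1122·83.7)²) = √(352.676531 + 88.193510) = 20.9969 km
E: √((0.0475·111.32)² + (-0.0595·83.7)²) = √(27.959771 + 24.801894) = 7.2637 km
Threshold 3.95 km: none within range.

none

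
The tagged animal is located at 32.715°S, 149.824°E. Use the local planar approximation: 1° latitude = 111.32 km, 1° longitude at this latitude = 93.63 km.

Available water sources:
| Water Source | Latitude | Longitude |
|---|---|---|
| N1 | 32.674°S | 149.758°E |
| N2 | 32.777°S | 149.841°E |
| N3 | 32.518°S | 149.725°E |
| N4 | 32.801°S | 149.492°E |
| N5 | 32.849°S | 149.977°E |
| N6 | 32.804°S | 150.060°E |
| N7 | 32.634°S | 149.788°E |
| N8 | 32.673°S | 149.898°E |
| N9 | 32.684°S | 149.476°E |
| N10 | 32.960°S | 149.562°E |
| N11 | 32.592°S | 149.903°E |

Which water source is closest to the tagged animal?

N2

Distances from 32.715°S, 149.824°E:
N1: √((0.041·111.32)² + (-0.066·93.63)²) = √(20.83119 + 38.18721) = 7.682 km
N2: √((-0.062·111.32)² + (0.017·93.63)²) = √(47.63540 + 2.53354) = 7.083 km
N3: √((0.197·111.32)² + (-0.099·93.63)²) = √(480.92665 + 85.92122) = 23.809 km
N4: √((-0.086·111.32)² + (-0.332·93.63)²) = √(91.65229 + 966.28717) = 32.526 km
N5: √((-0.134·111.32)² + (0.153·93.63)²) = √(222.51331 + 205.21680) = 20.682 km
N6: √((-0.089·111.32)² + (0.236·93.63)²) = √(98.15816 + 488.26327) = 24.216 km
N7: √((0.081·111.32)² + (-0.036·93.63)²) = √(81.30485 + 11.36148) = 9.626 km
N8: √((0.042·111.32)² + (0.074·93.63)²) = √(21.85974 + 48.00578) = 8.359 km
N9: √((0.031·111.32)² + (-0.348·93.63)²) = √(11.90885 + 1061.66753) = 32.765 km
N10: √((-0.245·111.32)² + (-0.262·93.63)²) = √(743.83835 + 601.77290) = 36.683 km
N11: √((0.123·111.32)² + (0.079·93.63)²) = √(187.48072 + 54.71221) = 15.563 km
Minimum: N2 at 7.083 km.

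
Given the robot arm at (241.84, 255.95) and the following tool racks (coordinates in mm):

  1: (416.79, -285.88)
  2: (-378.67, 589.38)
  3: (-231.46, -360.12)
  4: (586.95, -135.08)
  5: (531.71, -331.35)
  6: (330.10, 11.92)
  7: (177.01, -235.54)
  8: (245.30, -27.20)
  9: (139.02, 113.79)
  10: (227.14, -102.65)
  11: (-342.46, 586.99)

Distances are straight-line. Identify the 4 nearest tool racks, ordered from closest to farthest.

9, 6, 8, 10

Distances from (241.84, 255.95):
1: 569.37 mm
2: 704.42 mm
3: 776.89 mm
4: 521.54 mm
5: 654.94 mm
6: 259.50 mm
7: 495.75 mm
8: 283.17 mm
9: 175.45 mm
10: 358.90 mm
11: 671.56 mm
Sorted: 9 (175.45 mm) < 6 (259.50 mm) < 8 (283.17 mm) < 10 (358.90 mm) < 7 (495.75 mm) < 4 (521.54 mm) < …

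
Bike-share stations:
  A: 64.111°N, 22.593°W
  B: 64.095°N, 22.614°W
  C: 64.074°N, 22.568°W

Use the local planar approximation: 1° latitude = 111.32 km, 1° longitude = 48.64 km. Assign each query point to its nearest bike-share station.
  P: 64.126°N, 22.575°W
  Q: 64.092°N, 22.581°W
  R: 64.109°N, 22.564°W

P at 64.126°N, 22.575°W:
  A: √((-0.015·111.32)² + (-0.018·48.64)²) = √(2.78823 + 0.76654) = 1.885 km
  B: √((-0.031·111.32)² + (-0.039·48.64)²) = √(11.90885 + 3.59846) = 3.938 km
  C: √((-0.052·111.32)² + (0.007·48.64)²) = √(33.50835 + 0.11593) = 5.799 km
  → nearest: A (1.885 km)
Q at 64.092°N, 22.581°W:
  A: √((0.019·111.32)² + (-0.012·48.64)²) = √(4.47356 + 0.34068) = 2.194 km
  B: √((0.003·111.32)² + (-0.033·48.64)²) = √(0.11153 + 2.57641) = 1.639 km
  C: √((-0.018·111.32)² + (0.013·48.64)²) = √(4.01505 + 0.39983) = 2.101 km
  → nearest: B (1.639 km)
R at 64.109°N, 22.564°W:
  A: √((0.002·111.32)² + (-0.029·48.64)²) = √(0.04957 + 1.98968) = 1.428 km
  B: √((-0.014·111.32)² + (-0.050·48.64)²) = √(2.42886 + 5.91462) = 2.889 km
  C: √((-0.035·111.32)² + (-0.004·48.64)²) = √(15.18037 + 0.03785) = 3.901 km
  → nearest: A (1.428 km)

P→A; Q→B; R→A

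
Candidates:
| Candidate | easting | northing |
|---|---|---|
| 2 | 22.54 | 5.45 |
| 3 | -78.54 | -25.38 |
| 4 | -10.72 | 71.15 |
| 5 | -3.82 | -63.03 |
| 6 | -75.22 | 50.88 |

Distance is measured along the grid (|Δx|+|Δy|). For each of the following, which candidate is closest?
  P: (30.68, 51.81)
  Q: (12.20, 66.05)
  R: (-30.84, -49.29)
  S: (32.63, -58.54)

P at (30.68, 51.81):
  2: 54.50
  3: 186.41
  4: 60.74
  5: 149.34
  6: 106.83
  → nearest: 2 (54.50)
Q at (12.20, 66.05):
  2: 70.94
  3: 182.17
  4: 28.02
  5: 145.10
  6: 102.59
  → nearest: 4 (28.02)
R at (-30.84, -49.29):
  2: 108.12
  3: 71.61
  4: 140.56
  5: 40.76
  6: 144.55
  → nearest: 5 (40.76)
S at (32.63, -58.54):
  2: 74.08
  3: 144.33
  4: 173.04
  5: 40.94
  6: 217.27
  → nearest: 5 (40.94)

P→2; Q→4; R→5; S→5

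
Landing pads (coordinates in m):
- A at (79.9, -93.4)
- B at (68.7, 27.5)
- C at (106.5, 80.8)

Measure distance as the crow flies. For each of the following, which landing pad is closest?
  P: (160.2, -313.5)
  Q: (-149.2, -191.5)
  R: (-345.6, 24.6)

P at (160.2, -313.5):
  A: √((-80.3)² + (220.1)²) = √(6448.090 + 48444.010) = 234.3 m
  B: √((-91.5)² + (341.0)²) = √(8372.250 + 116281.000) = 353.1 m
  C: √((-53.7)² + (394.3)²) = √(2883.690 + 155472.490) = 397.9 m
  → nearest: A (234.3 m)
Q at (-149.2, -191.5):
  A: √((229.1)² + (98.1)²) = √(52486.810 + 9623.610) = 249.2 m
  B: √((217.9)² + (219.0)²) = √(47480.410 + 47961.000) = 308.9 m
  C: √((255.7)² + (272.3)²) = √(65382.490 + 74147.290) = 373.5 m
  → nearest: A (249.2 m)
R at (-345.6, 24.6):
  A: √((425.5)² + (-118.0)²) = √(181050.250 + 13924.000) = 441.6 m
  B: √((414.3)² + (2.9)²) = √(171644.490 + 8.410) = 414.3 m
  C: √((452.1)² + (56.2)²) = √(204394.410 + 3158.440) = 455.6 m
  → nearest: B (414.3 m)

P→A; Q→A; R→B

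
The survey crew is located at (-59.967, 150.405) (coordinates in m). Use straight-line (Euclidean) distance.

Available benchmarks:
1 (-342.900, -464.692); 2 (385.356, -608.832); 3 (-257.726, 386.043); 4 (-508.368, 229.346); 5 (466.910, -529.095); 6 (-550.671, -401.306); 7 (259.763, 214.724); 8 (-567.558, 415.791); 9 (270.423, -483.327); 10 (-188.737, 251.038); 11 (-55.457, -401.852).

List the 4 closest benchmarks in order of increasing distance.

Distances from (-59.967, 150.405):
1: √((-282.933)² + (-615.097)²) = √(80051.08249 + 378344.31941) = 677.049 m
2: √((445.323)² + (-759.237)²) = √(198312.57433 + 576440.82217) = 880.201 m
3: √((-197.759)² + (235.638)²) = √(39108.62208 + 55525.26704) = 307.626 m
4: √((-448.401)² + (78.941)²) = √(201063.45680 + 6231.68148) = 455.297 m
5: √((526.877)² + (-679.500)²) = √(277599.37313 + 461720.25000) = 859.837 m
6: √((-490.704)² + (-551.711)²) = √(240790.41562 + 304385.02752) = 738.360 m
7: √((319.730)² + (64.319)²) = √(102227.27290 + 4136.93376) = 326.135 m
8: √((-507.591)² + (265.386)²) = √(257648.62328 + 70429.72900) = 572.781 m
9: √((330.390)² + (-633.732)²) = √(109157.55210 + 401616.24782) = 714.684 m
10: √((-128.770)² + (100.633)²) = √(16581.71290 + 10127.00069) = 163.428 m
11: √((4.510)² + (-552.257)²) = √(20.34010 + 304987.79405) = 552.275 m
Sorted: 10 (163.428 m) < 3 (307.626 m) < 7 (326.135 m) < 4 (455.297 m) < 11 (552.275 m) < 8 (572.781 m) < …

10, 3, 7, 4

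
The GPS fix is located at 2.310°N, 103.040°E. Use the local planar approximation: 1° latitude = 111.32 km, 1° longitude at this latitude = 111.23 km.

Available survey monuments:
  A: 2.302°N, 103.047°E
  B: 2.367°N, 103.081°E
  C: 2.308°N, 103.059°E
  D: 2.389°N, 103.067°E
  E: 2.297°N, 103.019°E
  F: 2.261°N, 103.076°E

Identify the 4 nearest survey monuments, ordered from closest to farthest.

Distances from 2.310°N, 103.040°E:
A: 1.183 km
B: 7.814 km
C: 2.125 km
D: 9.293 km
E: 2.748 km
F: 6.767 km
Sorted: A (1.183 km) < C (2.125 km) < E (2.748 km) < F (6.767 km) < B (7.814 km) < D (9.293 km)

A, C, E, F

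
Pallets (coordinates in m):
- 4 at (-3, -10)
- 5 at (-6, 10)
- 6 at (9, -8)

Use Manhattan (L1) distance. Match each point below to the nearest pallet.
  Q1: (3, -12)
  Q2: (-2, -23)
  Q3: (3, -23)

Q1→4; Q2→4; Q3→4

Q1 at (3, -12):
  4: 8 m
  5: 31 m
  6: 10 m
  → nearest: 4 (8 m)
Q2 at (-2, -23):
  4: 14 m
  5: 37 m
  6: 26 m
  → nearest: 4 (14 m)
Q3 at (3, -23):
  4: 19 m
  5: 42 m
  6: 21 m
  → nearest: 4 (19 m)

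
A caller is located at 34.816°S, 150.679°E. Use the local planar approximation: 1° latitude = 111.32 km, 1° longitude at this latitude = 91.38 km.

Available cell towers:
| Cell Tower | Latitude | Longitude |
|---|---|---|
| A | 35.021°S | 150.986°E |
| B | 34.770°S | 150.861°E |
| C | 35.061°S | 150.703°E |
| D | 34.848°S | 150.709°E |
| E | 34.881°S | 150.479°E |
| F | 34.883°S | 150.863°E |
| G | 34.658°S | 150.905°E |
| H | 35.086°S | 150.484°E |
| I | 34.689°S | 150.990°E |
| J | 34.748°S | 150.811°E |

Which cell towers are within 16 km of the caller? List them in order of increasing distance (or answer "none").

D, J

Distances from 34.816°S, 150.679°E:
A: 36.163 km
B: 17.402 km
C: 27.361 km
D: 4.495 km
E: 19.656 km
F: 18.394 km
G: 27.127 km
H: 34.941 km
I: 31.741 km
J: 14.241 km
Threshold 16 km: D (4.495 km), J (14.241 km) are within range.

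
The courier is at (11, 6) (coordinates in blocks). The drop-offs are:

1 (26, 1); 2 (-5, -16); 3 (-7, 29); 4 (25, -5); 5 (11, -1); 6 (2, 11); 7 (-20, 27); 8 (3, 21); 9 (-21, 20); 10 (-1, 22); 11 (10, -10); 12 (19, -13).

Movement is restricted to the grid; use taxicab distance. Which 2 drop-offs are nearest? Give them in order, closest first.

Distances from (11, 6):
1: |15| + |-5| = 15 + 5 = 20 blocks
2: |-16| + |-22| = 16 + 22 = 38 blocks
3: |-18| + |23| = 18 + 23 = 41 blocks
4: |14| + |-11| = 14 + 11 = 25 blocks
5: |0| + |-7| = 0 + 7 = 7 blocks
6: |-9| + |5| = 9 + 5 = 14 blocks
7: |-31| + |21| = 31 + 21 = 52 blocks
8: |-8| + |15| = 8 + 15 = 23 blocks
9: |-32| + |14| = 32 + 14 = 46 blocks
10: |-12| + |16| = 12 + 16 = 28 blocks
11: |-1| + |-16| = 1 + 16 = 17 blocks
12: |8| + |-19| = 8 + 19 = 27 blocks
Sorted: 5 (7 blocks) < 6 (14 blocks) < 11 (17 blocks) < 1 (20 blocks) < …

5, 6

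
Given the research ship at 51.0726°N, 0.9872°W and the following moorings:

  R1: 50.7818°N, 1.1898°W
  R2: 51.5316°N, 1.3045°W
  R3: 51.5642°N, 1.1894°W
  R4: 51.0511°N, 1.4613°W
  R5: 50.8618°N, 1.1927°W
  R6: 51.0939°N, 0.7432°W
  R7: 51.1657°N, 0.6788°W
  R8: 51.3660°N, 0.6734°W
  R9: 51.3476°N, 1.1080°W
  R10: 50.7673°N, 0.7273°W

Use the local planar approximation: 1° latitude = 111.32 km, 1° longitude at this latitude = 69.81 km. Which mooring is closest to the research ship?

R6

Distances from 51.0726°N, 0.9872°W:
R1: √((-0.2908·111.32)² + (-0.2026·69.81)²) = √(1047.937061 + 200.038762) = 35.3267 km
R2: √((0.4590·111.32)² + (-0.3173·69.81)²) = √(2610.788953 + 490.654086) = 55.6906 km
R3: √((0.4916·111.32)² + (-0.2022·69.81)²) = √(2994.815993 + 199.249655) = 56.5161 km
R4: √((-0.0215·111.32)² + (-0.4741·69.81)²) = √(5.728268 + 1095.406180) = 33.1833 km
R5: √((-0.2108·111.32)² + (-0.2055·69.81)²) = √(550.665171 + 205.806425) = 27.5040 km
R6: √((0.0213·111.32)² + (0.2440·69.81)²) = √(5.622191 + 290.144892) = 17.1979 km
R7: √((0.0931·111.32)² + (0.3084·69.81)²) = √(107.410257 + 463.515237) = 23.8940 km
R8: √((0.2934·111.32)² + (0.3138·69.81)²) = √(1066.759734 + 479.889397) = 39.3275 km
R9: √((0.2750·111.32)² + (-0.1208·69.81)²) = √(937.155769 + 71.116299) = 31.7533 km
R10: √((-0.3053·111.32)² + (0.2599·69.81)²) = √(1155.047924 + 329.190910) = 38.5258 km
Minimum: R6 at 17.1979 km.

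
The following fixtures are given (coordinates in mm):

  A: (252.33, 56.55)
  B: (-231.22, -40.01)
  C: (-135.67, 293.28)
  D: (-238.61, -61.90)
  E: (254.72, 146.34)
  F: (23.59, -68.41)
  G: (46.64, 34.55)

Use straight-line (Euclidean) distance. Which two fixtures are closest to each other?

B and D

Pairwise distances:
A–B: 493.10 mm
A–C: 454.52 mm
A–D: 505.03 mm
A–E: 89.82 mm
A–F: 260.65 mm
A–G: 206.86 mm
B–C: 346.72 mm
B–D: 23.10 mm
B–E: 520.45 mm
B–F: 256.39 mm
B–G: 287.69 mm
C–D: 369.80 mm
C–E: 417.13 mm
C–F: 395.20 mm
C–G: 316.51 mm
D–E: 535.48 mm
D–F: 262.28 mm
D–G: 301.11 mm
E–F: 315.50 mm
E–G: 236.21 mm
F–G: 105.51 mm
Closest pair: B–D at 23.10 mm.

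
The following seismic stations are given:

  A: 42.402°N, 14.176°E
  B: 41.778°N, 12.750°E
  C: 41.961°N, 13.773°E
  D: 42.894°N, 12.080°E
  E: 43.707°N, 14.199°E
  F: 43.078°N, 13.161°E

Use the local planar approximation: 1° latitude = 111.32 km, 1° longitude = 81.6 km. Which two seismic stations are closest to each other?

Pairwise distances:
A–C: √((-0.441·111.32)² + (-0.403·81.6)²) = √(2410.03625 + 1081.41007) = 59.088 km
B–C: √((0.183·111.32)² + (1.023·81.6)²) = √(415.00046 + 6968.37614) = 85.927 km
D–F: √((0.184·111.32)² + (1.081·81.6)²) = √(419.54837 + 7780.93353) = 90.557 km
E–F: √((-0.629·111.32)² + (-1.038·81.6)²) = √(4902.83961 + 7174.22552) = 109.896 km
A–F: √((0.676·111.32)² + (-1.015·81.6)²) = √(5662.91167 + 6859.81498) = 111.905 km
C–F: √((1.117·111.32)² + (-0.612·81.6)²) = √(15461.53976 + 2493.92370) = 133.998 km
A–B: √((-0.624·111.32)² + (-1.426·81.6)²) = √(4825.20284 + 13540.02195) = 135.518 km
B–D: √((1.116·111.32)² + (-0.670·81.6)²) = √(15433.86810 + 2989.02758) = 135.731 km
A–E: √((1.305·111.32)² + (0.023·81.6)²) = √(21104.12831 + 3.52238) = 145.285 km
B–F: √((1.300·111.32)² + (0.411·81.6)²) = √(20942.72066 + 1124.77061) = 148.551 km
C–D: √((0.933·111.32)² + (-1.693·81.6)²) = √(10787.22365 + 19085.09094) = 172.836 km
A–D: √((0.492·111.32)² + (-2.096·81.6)²) = √(2999.69156 + 29252.49233) = 179.589 km
D–E: √((0.813·111.32)² + (2.119·81.6)²) = √(8190.82197 + 29898.00643) = 195.164 km
C–E: √((1.746·111.32)² + (0.426·81.6)²) = √(37777.64438 + 1208.36883) = 197.449 km
B–E: √((1.929·111.32)² + (1.449·81.6)²) = √(46111.66995 + 13980.31923) = 245.137 km
Closest pair: A–C at 59.088 km.

A and C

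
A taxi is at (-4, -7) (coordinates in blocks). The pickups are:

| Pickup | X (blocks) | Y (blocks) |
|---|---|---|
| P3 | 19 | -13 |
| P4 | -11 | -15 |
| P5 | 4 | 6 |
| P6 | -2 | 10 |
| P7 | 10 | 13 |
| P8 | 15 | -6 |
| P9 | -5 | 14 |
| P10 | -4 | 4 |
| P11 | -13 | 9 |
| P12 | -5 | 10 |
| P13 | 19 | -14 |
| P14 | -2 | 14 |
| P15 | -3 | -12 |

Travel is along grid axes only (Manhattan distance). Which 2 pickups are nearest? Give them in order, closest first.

P15, P10

Distances from (-4, -7):
P3: |23| + |-6| = 23 + 6 = 29 blocks
P4: |-7| + |-8| = 7 + 8 = 15 blocks
P5: |8| + |13| = 8 + 13 = 21 blocks
P6: |2| + |17| = 2 + 17 = 19 blocks
P7: |14| + |20| = 14 + 20 = 34 blocks
P8: |19| + |1| = 19 + 1 = 20 blocks
P9: |-1| + |21| = 1 + 21 = 22 blocks
P10: |0| + |11| = 0 + 11 = 11 blocks
P11: |-9| + |16| = 9 + 16 = 25 blocks
P12: |-1| + |17| = 1 + 17 = 18 blocks
P13: |23| + |-7| = 23 + 7 = 30 blocks
P14: |2| + |21| = 2 + 21 = 23 blocks
P15: |1| + |-5| = 1 + 5 = 6 blocks
Sorted: P15 (6 blocks) < P10 (11 blocks) < P4 (15 blocks) < P12 (18 blocks) < …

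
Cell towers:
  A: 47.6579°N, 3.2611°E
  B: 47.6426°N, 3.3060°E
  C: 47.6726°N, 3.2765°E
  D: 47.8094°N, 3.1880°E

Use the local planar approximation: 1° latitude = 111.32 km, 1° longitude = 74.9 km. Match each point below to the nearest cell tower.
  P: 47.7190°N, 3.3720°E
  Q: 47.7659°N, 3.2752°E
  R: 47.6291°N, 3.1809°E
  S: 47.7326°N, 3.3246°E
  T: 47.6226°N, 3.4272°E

P→C; Q→D; R→A; S→C; T→B

P at 47.7190°N, 3.3720°E:
  A: √((-0.0611·111.32)² + (-0.1109·74.9)²) = √(46.262470 + 68.996447) = 10.7359 km
  B: √((-0.0764·111.32)² + (-0.0660·74.9)²) = √(72.332440 + 24.437204) = 9.8372 km
  C: √((-0.0464·111.32)² + (-0.0955·74.9)²) = √(26.679787 + 51.164694) = 8.8230 km
  D: √((0.0904·111.32)² + (-0.1840·74.9)²) = √(101.270570 + 189.932499) = 17.0647 km
  → nearest: C (8.8230 km)
Q at 47.7659°N, 3.2752°E:
  A: √((-0.1080·111.32)² + (-0.0141·74.9)²) = √(144.541949 + 1.115326) = 12.0689 km
  B: √((-0.1233·111.32)² + (0.0308·74.9)²) = √(188.396378 + 5.321880) = 13.9183 km
  C: √((-0.0933·111.32)² + (0.0013·74.9)²) = √(107.872236 + 0.009481) = 10.3866 km
  D: √((0.0435·111.32)² + (-0.0872·74.9)²) = √(23.449031 + 42.657618) = 8.1306 km
  → nearest: D (8.1306 km)
R at 47.6291°N, 3.1809°E:
  A: √((0.0288·111.32)² + (0.0802·74.9)²) = √(10.278539 + 36.083809) = 6.8090 km
  B: √((0.0135·111.32)² + (0.1251·74.9)²) = √(2.258468 + 87.796713) = 9.4897 km
  C: √((0.0435·111.32)² + (0.0956·74.9)²) = √(23.449031 + 51.271901) = 8.6441 km
  D: √((0.1803·111.32)² + (0.0071·74.9)²) = √(402.844880 + 0.282801) = 20.0780 km
  → nearest: A (6.8090 km)
S at 47.7326°N, 3.3246°E:
  A: √((-0.0747·111.32)² + (-0.0635·74.9)²) = √(69.149270 + 22.620963) = 9.5797 km
  B: √((-0.0900·111.32)² + (-0.0186·74.9)²) = √(100.376353 + 1.940839) = 10.1152 km
  C: √((-0.0600·111.32)² + (-0.0481·74.9)²) = √(44.611713 + 12.979375) = 7.5889 km
  D: √((0.0768·111.32)² + (-0.1366·74.9)²) = √(73.091830 + 104.680318) = 13.3331 km
  → nearest: C (7.5889 km)
T at 47.6226°N, 3.4272°E:
  A: √((0.0353·111.32)² + (-0.1661·74.9)²) = √(15.441725 + 154.775744) = 13.0467 km
  B: √((0.0200·111.32)² + (-0.1212·74.9)²) = √(4.956857 + 82.407905) = 9.3469 km
  C: √((0.0500·111.32)² + (-0.1507·74.9)²) = √(30.980356 + 127.406076) = 12.5852 km
  D: √((0.1868·111.32)² + (-0.2392·74.9)²) = √(432.414391 + 320.985923) = 27.4481 km
  → nearest: B (9.3469 km)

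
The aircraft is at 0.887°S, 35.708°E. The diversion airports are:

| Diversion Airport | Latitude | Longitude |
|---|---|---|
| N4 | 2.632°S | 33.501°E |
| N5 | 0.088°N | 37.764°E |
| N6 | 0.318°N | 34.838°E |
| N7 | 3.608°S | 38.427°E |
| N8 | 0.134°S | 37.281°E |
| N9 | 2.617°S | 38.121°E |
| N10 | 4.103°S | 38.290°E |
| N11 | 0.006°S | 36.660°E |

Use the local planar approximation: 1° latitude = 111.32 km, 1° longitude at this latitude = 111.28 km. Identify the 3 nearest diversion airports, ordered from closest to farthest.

Distances from 0.887°S, 35.708°E:
N4: √((-1.745·111.32)² + (-2.207·111.28)²) = √(37734.38341 + 60316.88438) = 313.131 km
N5: √((0.975·111.32)² + (2.056·111.28)²) = √(11780.28037 + 52345.63284) = 253.231 km
N6: √((1.205·111.32)² + (-0.870·111.28)²) = √(17993.70057 + 9372.87314) = 165.428 km
N7: √((-2.721·111.32)² + (2.719·111.28)²) = √(91749.45198 + 91548.79854) = 428.133 km
N8: √((0.753·111.32)² + (1.573·111.28)²) = √(7026.45627 + 30640.20589) = 194.079 km
N9: √((-1.730·111.32)² + (2.413·111.28)²) = √(37088.44299 + 72102.26003) = 330.440 km
N10: √((-3.216·111.32)² + (2.582·111.28)²) = √(128167.66595 + 82555.63264) = 459.046 km
N11: √((0.881·111.32)² + (0.952·111.28)²) = √(9618.29764 + 11222.97849) = 144.365 km
Sorted: N11 (144.365 km) < N6 (165.428 km) < N8 (194.079 km) < N5 (253.231 km) < N4 (313.131 km) < …

N11, N6, N8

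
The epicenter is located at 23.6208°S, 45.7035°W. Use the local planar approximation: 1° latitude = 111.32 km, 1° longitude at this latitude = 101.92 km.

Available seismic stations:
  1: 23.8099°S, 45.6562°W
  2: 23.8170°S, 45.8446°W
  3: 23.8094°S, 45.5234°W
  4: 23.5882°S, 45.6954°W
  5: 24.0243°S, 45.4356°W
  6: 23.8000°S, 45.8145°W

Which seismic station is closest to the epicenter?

4

Distances from 23.6208°S, 45.7035°W:
1: √((-0.1891·111.32)² + (0.0473·101.92)²) = √(443.128266 + 23.240267) = 21.5956 km
2: √((-0.1962·111.32)² + (-0.1411·101.92)²) = √(477.028582 + 206.810630) = 26.1503 km
3: √((-0.1886·111.32)² + (0.1801·101.92)²) = √(440.788009 + 336.935100) = 27.8877 km
4: √((0.0326·111.32)² + (0.0081·101.92)²) = √(13.169873 + 0.681536) = 3.7217 km
5: √((-0.4035·111.32)² + (0.2679·101.92)²) = √(2017.592586 + 745.528512) = 52.5654 km
6: √((-0.1792·111.32)² + (-0.1110·101.92)²) = √(397.944408 + 127.986684) = 22.9332 km
Minimum: 4 at 3.7217 km.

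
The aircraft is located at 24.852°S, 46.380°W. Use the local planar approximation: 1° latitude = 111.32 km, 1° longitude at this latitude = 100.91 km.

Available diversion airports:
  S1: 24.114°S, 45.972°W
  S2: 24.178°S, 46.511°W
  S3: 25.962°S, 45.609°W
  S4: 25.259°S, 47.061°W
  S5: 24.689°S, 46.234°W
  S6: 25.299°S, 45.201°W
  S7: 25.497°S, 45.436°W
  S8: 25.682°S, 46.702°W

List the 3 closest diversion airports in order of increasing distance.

Distances from 24.852°S, 46.380°W:
S1: 91.893 km
S2: 76.185 km
S3: 146.019 km
S4: 82.311 km
S5: 23.373 km
S6: 128.960 km
S7: 119.288 km
S8: 97.943 km
Sorted: S5 (23.373 km) < S2 (76.185 km) < S4 (82.311 km) < S1 (91.893 km) < S8 (97.943 km) < …

S5, S2, S4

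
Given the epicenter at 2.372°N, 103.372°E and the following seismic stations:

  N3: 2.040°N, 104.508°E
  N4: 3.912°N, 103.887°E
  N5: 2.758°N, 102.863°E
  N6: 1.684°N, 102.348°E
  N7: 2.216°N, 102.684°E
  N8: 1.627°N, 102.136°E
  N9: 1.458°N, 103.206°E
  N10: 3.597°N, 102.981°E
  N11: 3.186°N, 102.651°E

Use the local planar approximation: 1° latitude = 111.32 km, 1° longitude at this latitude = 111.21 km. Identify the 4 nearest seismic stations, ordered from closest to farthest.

N5, N7, N9, N11

Distances from 2.372°N, 103.372°E:
N3: √((-0.332·111.32)² + (1.136·111.21)²) = √(1365.91150 + 15960.42105) = 131.630 km
N4: √((1.540·111.32)² + (0.515·111.21)²) = √(29389.20492 + 3280.21371) = 180.747 km
N5: √((0.386·111.32)² + (-0.509·111.21)²) = √(1846.37965 + 3204.22678) = 71.068 km
N6: √((-0.688·111.32)² + (-1.024·111.21)²) = √(5865.74625 + 12968.43575) = 137.238 km
N7: √((-0.156·111.32)² + (-0.688·111.21)²) = √(301.57518 + 5854.15960) = 78.458 km
N8: √((-0.745·111.32)² + (-1.236·111.21)²) = √(6877.94884 + 18894.03097) = 160.537 km
N9: √((-0.914·111.32)² + (-0.166·111.21)²) = √(10352.34619 + 340.80335) = 103.408 km
N10: √((1.225·111.32)² + (-0.391·111.21)²) = √(18595.95869 + 1890.78086) = 143.132 km
N11: √((0.814·111.32)² + (-0.721·111.21)²) = √(8210.98399 + 6429.21887) = 120.997 km
Sorted: N5 (71.068 km) < N7 (78.458 km) < N9 (103.408 km) < N11 (120.997 km) < N3 (131.630 km) < N6 (137.238 km) < …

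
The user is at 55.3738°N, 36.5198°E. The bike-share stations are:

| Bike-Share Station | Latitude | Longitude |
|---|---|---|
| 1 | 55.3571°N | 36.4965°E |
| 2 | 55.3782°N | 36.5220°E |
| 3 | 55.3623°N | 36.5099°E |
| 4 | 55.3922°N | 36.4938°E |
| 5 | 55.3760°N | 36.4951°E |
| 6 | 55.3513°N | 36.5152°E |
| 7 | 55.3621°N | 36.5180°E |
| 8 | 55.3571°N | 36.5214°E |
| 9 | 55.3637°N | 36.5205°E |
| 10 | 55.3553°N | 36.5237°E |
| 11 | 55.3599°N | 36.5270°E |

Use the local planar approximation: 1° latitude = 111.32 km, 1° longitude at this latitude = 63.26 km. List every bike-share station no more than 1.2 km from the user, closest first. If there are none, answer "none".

Distances from 55.3738°N, 36.5198°E:
1: 2.3725 km
2: 0.5092 km
3: 1.4252 km
4: 2.6269 km
5: 1.5816 km
6: 2.5215 km
7: 1.3074 km
8: 1.8618 km
9: 1.1252 km
10: 2.0741 km
11: 1.6130 km
Threshold 1.2 km: 2 (0.5092 km), 9 (1.1252 km) are within range.

2, 9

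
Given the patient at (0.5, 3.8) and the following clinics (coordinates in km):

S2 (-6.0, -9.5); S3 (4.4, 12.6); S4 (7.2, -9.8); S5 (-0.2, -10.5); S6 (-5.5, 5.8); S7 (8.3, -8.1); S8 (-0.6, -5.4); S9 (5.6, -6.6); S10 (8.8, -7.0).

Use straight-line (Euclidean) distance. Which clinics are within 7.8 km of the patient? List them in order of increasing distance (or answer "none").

Distances from (0.5, 3.8):
S2: √((-6.5)² + (-13.3)²) = √(42.250 + 176.890) = 14.8 km
S3: √((3.9)² + (8.8)²) = √(15.210 + 77.440) = 9.6 km
S4: √((6.7)² + (-13.6)²) = √(44.890 + 184.960) = 15.2 km
S5: √((-0.7)² + (-14.3)²) = √(0.490 + 204.490) = 14.3 km
S6: √((-6.0)² + (2.0)²) = √(36.000 + 4.000) = 6.3 km
S7: √((7.8)² + (-11.9)²) = √(60.840 + 141.610) = 14.2 km
S8: √((-1.1)² + (-9.2)²) = √(1.210 + 84.640) = 9.3 km
S9: √((5.1)² + (-10.4)²) = √(26.010 + 108.160) = 11.6 km
S10: √((8.3)² + (-10.8)²) = √(68.890 + 116.640) = 13.6 km
Threshold 7.8 km: S6 (6.3 km) is within range.

S6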